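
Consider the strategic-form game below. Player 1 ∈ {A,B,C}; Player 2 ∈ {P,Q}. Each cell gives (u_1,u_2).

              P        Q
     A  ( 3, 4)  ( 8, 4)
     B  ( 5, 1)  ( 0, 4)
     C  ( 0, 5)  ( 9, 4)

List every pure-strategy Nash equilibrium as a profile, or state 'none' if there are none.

PSNE: ∅

(A,P): not NE [P1→B gives 5>3]
(A,Q): not NE [P1→C gives 9>8]
(B,P): not NE [P2→Q gives 4>1]
(B,Q): not NE [P1→C gives 9>0]
(C,P): not NE [P1→B gives 5>0]
(C,Q): not NE [P2→P gives 5>4]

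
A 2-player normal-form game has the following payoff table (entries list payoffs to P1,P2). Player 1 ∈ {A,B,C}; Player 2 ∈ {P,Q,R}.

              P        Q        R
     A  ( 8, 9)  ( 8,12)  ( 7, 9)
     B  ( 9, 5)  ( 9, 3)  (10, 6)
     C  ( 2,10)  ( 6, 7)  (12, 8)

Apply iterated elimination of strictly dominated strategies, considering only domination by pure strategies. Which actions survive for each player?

Remaining: P1:{B,C} P2:{P,R}

P1 drop A (B beats it: P:9>8 Q:9>8 R:10>7)
P2 drop Q (P beats it: B:5>3 C:10>7)
P1→{B,C} P2→{P,R}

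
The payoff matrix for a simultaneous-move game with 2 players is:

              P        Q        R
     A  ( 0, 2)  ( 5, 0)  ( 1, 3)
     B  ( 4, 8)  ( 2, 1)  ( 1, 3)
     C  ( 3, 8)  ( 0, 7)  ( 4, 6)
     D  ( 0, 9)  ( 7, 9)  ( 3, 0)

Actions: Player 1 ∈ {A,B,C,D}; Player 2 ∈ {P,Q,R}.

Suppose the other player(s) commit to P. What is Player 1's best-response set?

BR_1 = {B}

u_1(A vs P) = 0
u_1(B vs P) = 4
u_1(C vs P) = 3
u_1(D vs P) = 0
max payoff 4 at {B}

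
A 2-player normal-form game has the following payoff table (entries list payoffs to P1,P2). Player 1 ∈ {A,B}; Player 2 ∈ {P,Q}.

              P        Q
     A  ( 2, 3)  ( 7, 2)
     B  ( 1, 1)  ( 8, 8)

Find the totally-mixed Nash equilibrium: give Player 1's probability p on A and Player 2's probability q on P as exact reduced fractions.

P1 mixes 7/8 on A; P2 mixes 1/2 on P

P1 indiff ⇒ q·2+(1-q)·7 = q·1+(1-q)·8 ⇒ q(1) = (1-q)(1) ⇒ q = 1/2
P2 indiff ⇒ p·3+(1-p)·1 = p·2+(1-p)·8 ⇒ p(1) = (1-p)(7) ⇒ p = 7/8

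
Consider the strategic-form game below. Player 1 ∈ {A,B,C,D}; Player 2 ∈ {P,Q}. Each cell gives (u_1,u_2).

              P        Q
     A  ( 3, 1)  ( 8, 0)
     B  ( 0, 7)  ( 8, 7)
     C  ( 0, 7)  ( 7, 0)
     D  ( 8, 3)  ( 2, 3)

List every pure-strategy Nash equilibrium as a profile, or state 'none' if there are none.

(A,P): not NE [P1→D gives 8>3]
(A,Q): not NE [P2→P gives 1>0]
(B,P): not NE [P1→D gives 8>0]
(B,Q): NE
(C,P): not NE [P1→D gives 8>0]
(C,Q): not NE [P1→B gives 8>7; P2→P gives 7>0]
(D,P): NE
(D,Q): not NE [P1→B gives 8>2]

NE set: (B,Q), (D,P)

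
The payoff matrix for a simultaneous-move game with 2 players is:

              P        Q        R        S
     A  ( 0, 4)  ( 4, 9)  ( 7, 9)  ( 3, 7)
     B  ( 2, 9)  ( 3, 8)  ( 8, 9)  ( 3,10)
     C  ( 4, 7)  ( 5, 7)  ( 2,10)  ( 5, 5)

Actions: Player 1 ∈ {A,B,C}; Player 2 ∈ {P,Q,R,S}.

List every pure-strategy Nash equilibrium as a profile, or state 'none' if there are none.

(A,P): not NE [P1→C gives 4>0; P2→R gives 9>4]
(A,Q): not NE [P1→C gives 5>4]
(A,R): not NE [P1→B gives 8>7]
(A,S): not NE [P1→C gives 5>3; P2→R gives 9>7]
(B,P): not NE [P1→C gives 4>2; P2→S gives 10>9]
(B,Q): not NE [P1→C gives 5>3; P2→S gives 10>8]
(B,R): not NE [P2→S gives 10>9]
(B,S): not NE [P1→C gives 5>3]
(C,P): not NE [P2→R gives 10>7]
(C,Q): not NE [P2→R gives 10>7]
(C,R): not NE [P1→B gives 8>2]
(C,S): not NE [P2→R gives 10>5]

Equilibria: none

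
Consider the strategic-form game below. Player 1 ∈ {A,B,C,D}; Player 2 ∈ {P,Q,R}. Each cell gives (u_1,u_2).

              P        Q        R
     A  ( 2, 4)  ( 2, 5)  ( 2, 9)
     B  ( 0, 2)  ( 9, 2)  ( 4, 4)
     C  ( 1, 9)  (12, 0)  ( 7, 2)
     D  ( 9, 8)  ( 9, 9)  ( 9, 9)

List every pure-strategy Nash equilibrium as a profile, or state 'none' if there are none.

(A,P): not NE [P1→D gives 9>2; P2→R gives 9>4]
(A,Q): not NE [P1→C gives 12>2; P2→R gives 9>5]
(A,R): not NE [P1→D gives 9>2]
(B,P): not NE [P1→D gives 9>0; P2→R gives 4>2]
(B,Q): not NE [P1→C gives 12>9; P2→R gives 4>2]
(B,R): not NE [P1→D gives 9>4]
(C,P): not NE [P1→D gives 9>1]
(C,Q): not NE [P2→P gives 9>0]
(C,R): not NE [P1→D gives 9>7; P2→P gives 9>2]
(D,P): not NE [P2→R gives 9>8]
(D,Q): not NE [P1→C gives 12>9]
(D,R): NE

PSNE = {(D,R)}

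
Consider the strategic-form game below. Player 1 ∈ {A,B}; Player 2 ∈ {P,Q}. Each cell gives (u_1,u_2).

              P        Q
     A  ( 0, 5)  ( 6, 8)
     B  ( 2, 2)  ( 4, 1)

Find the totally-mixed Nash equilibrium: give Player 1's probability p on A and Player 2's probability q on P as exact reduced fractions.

P1 indiff ⇒ q·0+(1-q)·6 = q·2+(1-q)·4 ⇒ q(-2) = (1-q)(-2) ⇒ q = 1/2
P2 indiff ⇒ p·5+(1-p)·2 = p·8+(1-p)·1 ⇒ p(-3) = (1-p)(-1) ⇒ p = 1/4

p=1/4, q=1/2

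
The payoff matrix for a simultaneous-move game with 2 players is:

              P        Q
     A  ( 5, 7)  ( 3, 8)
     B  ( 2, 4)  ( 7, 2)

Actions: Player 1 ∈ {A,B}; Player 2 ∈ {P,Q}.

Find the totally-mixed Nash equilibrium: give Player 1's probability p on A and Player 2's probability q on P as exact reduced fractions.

(p,q) = (2/3, 4/7)

P1 indiff ⇒ q·5+(1-q)·3 = q·2+(1-q)·7 ⇒ q(3) = (1-q)(4) ⇒ q = 4/7
P2 indiff ⇒ p·7+(1-p)·4 = p·8+(1-p)·2 ⇒ p(-1) = (1-p)(-2) ⇒ p = 2/3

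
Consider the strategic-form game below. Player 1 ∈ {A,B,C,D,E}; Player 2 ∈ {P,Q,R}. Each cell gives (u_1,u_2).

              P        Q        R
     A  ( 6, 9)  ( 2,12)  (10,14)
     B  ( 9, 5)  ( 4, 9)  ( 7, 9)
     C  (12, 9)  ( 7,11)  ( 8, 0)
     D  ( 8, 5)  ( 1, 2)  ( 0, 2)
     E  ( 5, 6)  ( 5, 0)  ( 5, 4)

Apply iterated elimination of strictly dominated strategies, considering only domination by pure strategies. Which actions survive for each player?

P1 drop B (C beats it: P:12>9 Q:7>4 R:8>7)
P1 drop D (C beats it: P:12>8 Q:7>1 R:8>0)
P1 drop E (C beats it: P:12>5 Q:7>5 R:8>5)
P2 drop P (Q beats it: A:12>9 C:11>9)
P1→{A,C} P2→{Q,R}

Survivors P1:{A,C} P2:{Q,R}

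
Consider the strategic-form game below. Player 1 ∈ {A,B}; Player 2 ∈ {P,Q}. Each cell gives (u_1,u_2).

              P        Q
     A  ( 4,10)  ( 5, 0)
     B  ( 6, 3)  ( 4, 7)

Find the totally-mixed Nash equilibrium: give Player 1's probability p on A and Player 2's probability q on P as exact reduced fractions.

(p,q) = (2/7, 1/3)

P1 indiff ⇒ q·4+(1-q)·5 = q·6+(1-q)·4 ⇒ q(-2) = (1-q)(-1) ⇒ q = 1/3
P2 indiff ⇒ p·10+(1-p)·3 = p·0+(1-p)·7 ⇒ p(10) = (1-p)(4) ⇒ p = 2/7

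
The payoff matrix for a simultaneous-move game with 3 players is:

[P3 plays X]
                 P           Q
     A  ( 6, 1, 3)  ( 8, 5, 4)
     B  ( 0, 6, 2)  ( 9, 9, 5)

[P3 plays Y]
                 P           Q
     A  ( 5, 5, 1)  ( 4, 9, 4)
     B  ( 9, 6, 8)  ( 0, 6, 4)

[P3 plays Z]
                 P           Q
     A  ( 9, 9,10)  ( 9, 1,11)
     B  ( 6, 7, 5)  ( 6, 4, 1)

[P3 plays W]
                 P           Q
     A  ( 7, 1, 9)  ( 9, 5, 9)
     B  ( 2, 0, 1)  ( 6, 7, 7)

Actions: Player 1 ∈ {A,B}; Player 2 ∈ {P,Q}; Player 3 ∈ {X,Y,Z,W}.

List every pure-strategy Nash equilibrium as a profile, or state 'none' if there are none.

Nash profiles: (A,P,Z), (B,P,Y)

(A,P,X): not NE [P2→Q gives 5>1; P3→Z gives 10>3]
(A,P,Y): not NE [P1→B gives 9>5; P2→Q gives 9>5; P3→Z gives 10>1]
(A,P,Z): NE
(A,P,W): not NE [P2→Q gives 5>1; P3→Z gives 10>9]
(A,Q,X): not NE [P1→B gives 9>8; P3→Z gives 11>4]
(A,Q,Y): not NE [P3→Z gives 11>4]
(A,Q,Z): not NE [P2→P gives 9>1]
(A,Q,W): not NE [P3→Z gives 11>9]
(B,P,X): not NE [P1→A gives 6>0; P2→Q gives 9>6; P3→Y gives 8>2]
(B,P,Y): NE
(B,P,Z): not NE [P1→A gives 9>6; P3→Y gives 8>5]
(B,P,W): not NE [P1→A gives 7>2; P2→Q gives 7>0; P3→Y gives 8>1]
(B,Q,X): not NE [P3→W gives 7>5]
(B,Q,Y): not NE [P1→A gives 4>0; P3→W gives 7>4]
(B,Q,Z): not NE [P1→A gives 9>6; P2→P gives 7>4; P3→W gives 7>1]
(B,Q,W): not NE [P1→A gives 9>6]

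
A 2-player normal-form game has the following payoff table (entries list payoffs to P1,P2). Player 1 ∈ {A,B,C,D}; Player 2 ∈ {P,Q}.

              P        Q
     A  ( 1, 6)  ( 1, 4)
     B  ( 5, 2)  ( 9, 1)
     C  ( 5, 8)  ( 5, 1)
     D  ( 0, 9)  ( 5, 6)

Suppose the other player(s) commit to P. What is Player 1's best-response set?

P1 best: {B,C}

u_1(A vs P) = 1
u_1(B vs P) = 5
u_1(C vs P) = 5
u_1(D vs P) = 0
max payoff 5 at {B,C}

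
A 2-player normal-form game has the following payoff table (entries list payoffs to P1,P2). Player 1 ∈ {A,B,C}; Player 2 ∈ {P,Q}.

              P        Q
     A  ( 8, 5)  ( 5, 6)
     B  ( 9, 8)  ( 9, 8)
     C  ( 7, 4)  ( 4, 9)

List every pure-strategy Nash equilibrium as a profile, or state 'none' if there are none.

NE set: (B,P), (B,Q)

(A,P): not NE [P1→B gives 9>8; P2→Q gives 6>5]
(A,Q): not NE [P1→B gives 9>5]
(B,P): NE
(B,Q): NE
(C,P): not NE [P1→B gives 9>7; P2→Q gives 9>4]
(C,Q): not NE [P1→B gives 9>4]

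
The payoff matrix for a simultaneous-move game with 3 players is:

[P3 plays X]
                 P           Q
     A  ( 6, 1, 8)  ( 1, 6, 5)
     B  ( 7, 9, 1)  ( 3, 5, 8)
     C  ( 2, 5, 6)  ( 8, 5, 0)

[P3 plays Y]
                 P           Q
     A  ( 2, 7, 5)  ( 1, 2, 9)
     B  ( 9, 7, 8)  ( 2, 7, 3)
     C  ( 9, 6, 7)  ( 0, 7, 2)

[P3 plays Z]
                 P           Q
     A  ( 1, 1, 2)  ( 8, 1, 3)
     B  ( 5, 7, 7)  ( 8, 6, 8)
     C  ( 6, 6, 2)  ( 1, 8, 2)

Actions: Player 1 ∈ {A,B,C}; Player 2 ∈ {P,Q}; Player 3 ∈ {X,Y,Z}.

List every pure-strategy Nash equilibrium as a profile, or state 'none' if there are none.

Nash profiles: (B,P,Y)

(A,P,X): not NE [P1→B gives 7>6; P2→Q gives 6>1]
(A,P,Y): not NE [P1→C gives 9>2; P3→X gives 8>5]
(A,P,Z): not NE [P1→C gives 6>1; P3→X gives 8>2]
(A,Q,X): not NE [P1→C gives 8>1; P3→Y gives 9>5]
(A,Q,Y): not NE [P1→B gives 2>1; P2→P gives 7>2]
(A,Q,Z): not NE [P3→Y gives 9>3]
(B,P,X): not NE [P3→Y gives 8>1]
(B,P,Y): NE
(B,P,Z): not NE [P1→C gives 6>5; P3→Y gives 8>7]
(B,Q,X): not NE [P1→C gives 8>3; P2→P gives 9>5]
(B,Q,Y): not NE [P3→Z gives 8>3]
(B,Q,Z): not NE [P2→P gives 7>6]
(C,P,X): not NE [P1→B gives 7>2; P3→Y gives 7>6]
(C,P,Y): not NE [P2→Q gives 7>6]
(C,P,Z): not NE [P2→Q gives 8>6; P3→Y gives 7>2]
(C,Q,X): not NE [P3→Z gives 2>0]
(C,Q,Y): not NE [P1→B gives 2>0]
(C,Q,Z): not NE [P1→B gives 8>1]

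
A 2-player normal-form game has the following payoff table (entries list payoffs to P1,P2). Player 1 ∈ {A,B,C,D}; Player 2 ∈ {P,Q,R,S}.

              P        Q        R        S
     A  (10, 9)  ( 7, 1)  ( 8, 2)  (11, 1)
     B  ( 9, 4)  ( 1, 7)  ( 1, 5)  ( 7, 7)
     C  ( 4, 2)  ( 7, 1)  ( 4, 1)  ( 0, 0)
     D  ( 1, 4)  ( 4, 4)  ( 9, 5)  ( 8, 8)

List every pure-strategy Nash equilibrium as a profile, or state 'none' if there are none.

PSNE = {(A,P)}

(A,P): NE
(A,Q): not NE [P2→P gives 9>1]
(A,R): not NE [P1→D gives 9>8; P2→P gives 9>2]
(A,S): not NE [P2→P gives 9>1]
(B,P): not NE [P1→A gives 10>9; P2→S gives 7>4]
(B,Q): not NE [P1→C gives 7>1]
(B,R): not NE [P1→D gives 9>1; P2→S gives 7>5]
(B,S): not NE [P1→A gives 11>7]
(C,P): not NE [P1→A gives 10>4]
(C,Q): not NE [P2→P gives 2>1]
(C,R): not NE [P1→D gives 9>4; P2→P gives 2>1]
(C,S): not NE [P1→A gives 11>0; P2→P gives 2>0]
(D,P): not NE [P1→A gives 10>1; P2→S gives 8>4]
(D,Q): not NE [P1→C gives 7>4; P2→S gives 8>4]
(D,R): not NE [P2→S gives 8>5]
(D,S): not NE [P1→A gives 11>8]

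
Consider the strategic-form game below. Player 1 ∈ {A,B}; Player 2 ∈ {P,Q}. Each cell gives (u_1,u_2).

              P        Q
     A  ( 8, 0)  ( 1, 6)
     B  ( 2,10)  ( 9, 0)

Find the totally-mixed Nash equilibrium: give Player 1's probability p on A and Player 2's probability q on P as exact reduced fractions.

P1 indiff ⇒ q·8+(1-q)·1 = q·2+(1-q)·9 ⇒ q(6) = (1-q)(8) ⇒ q = 4/7
P2 indiff ⇒ p·0+(1-p)·10 = p·6+(1-p)·0 ⇒ p(-6) = (1-p)(-10) ⇒ p = 5/8

(p,q) = (5/8, 4/7)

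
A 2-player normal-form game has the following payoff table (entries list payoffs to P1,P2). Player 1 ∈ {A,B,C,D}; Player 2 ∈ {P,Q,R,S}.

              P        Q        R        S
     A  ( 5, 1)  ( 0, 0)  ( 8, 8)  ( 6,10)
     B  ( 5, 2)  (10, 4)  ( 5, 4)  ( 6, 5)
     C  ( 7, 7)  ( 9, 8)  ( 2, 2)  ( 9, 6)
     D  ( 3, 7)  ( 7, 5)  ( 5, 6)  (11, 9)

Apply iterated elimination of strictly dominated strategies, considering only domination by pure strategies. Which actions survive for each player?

Remaining: P1:{B,C,D} P2:{P,Q,S}

P2 drop R (S beats it: A:10>8 B:5>4 C:6>2 D:9>6)
P1 drop A (C beats it: P:7>5 Q:9>0 S:9>6)
P1→{B,C,D} P2→{P,Q,S}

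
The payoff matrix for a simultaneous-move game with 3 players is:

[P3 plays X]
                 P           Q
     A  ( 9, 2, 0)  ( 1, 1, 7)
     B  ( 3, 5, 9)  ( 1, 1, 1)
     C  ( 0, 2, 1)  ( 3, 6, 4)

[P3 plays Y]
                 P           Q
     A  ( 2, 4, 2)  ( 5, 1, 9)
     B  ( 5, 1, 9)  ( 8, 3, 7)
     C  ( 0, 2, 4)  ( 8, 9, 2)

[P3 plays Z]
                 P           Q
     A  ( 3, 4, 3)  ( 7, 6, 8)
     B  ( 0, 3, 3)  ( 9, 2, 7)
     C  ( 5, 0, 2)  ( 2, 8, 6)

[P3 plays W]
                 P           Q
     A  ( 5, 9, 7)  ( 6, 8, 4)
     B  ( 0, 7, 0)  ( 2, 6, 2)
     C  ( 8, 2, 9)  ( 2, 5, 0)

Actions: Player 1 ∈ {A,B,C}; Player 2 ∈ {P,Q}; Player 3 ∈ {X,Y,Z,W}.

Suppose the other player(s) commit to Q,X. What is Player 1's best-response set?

argmax u_1 = {C}

u_1(A vs Q,X) = 1
u_1(B vs Q,X) = 1
u_1(C vs Q,X) = 3
max payoff 3 at {C}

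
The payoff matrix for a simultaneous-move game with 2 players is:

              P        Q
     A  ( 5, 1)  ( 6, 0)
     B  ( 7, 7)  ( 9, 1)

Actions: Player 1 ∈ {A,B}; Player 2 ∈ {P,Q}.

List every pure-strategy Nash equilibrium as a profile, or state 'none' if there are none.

(A,P): not NE [P1→B gives 7>5]
(A,Q): not NE [P1→B gives 9>6; P2→P gives 1>0]
(B,P): NE
(B,Q): not NE [P2→P gives 7>1]

PSNE = {(B,P)}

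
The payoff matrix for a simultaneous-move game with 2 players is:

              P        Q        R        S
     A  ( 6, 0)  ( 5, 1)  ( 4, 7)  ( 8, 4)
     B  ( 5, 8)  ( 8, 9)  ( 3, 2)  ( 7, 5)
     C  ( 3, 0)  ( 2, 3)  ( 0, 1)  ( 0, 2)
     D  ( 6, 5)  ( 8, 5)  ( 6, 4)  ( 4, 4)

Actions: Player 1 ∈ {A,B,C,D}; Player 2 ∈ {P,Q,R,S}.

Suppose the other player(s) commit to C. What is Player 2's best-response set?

u_2(P vs C) = 0
u_2(Q vs C) = 3
u_2(R vs C) = 1
u_2(S vs C) = 2
max payoff 3 at {Q}

P2 best: {Q}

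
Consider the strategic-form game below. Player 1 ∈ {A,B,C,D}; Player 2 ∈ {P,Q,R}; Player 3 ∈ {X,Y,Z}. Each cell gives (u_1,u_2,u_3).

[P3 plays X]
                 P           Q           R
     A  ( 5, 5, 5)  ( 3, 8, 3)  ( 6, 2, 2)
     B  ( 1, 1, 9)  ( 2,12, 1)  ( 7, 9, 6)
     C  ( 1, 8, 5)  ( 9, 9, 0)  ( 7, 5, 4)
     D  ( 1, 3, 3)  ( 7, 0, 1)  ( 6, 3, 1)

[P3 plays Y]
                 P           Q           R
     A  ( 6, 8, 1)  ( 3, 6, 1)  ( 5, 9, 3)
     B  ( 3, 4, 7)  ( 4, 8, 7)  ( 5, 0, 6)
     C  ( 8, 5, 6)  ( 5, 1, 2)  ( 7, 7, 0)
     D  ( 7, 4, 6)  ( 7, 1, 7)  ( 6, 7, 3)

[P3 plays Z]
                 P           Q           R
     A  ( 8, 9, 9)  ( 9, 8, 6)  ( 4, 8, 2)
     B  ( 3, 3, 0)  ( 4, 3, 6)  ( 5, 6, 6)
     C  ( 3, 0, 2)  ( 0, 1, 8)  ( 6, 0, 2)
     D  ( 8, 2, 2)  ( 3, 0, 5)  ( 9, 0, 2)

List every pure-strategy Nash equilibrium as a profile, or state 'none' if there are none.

(A,P,X): not NE [P2→Q gives 8>5; P3→Z gives 9>5]
(A,P,Y): not NE [P1→C gives 8>6; P2→R gives 9>8; P3→Z gives 9>1]
(A,P,Z): NE
(A,Q,X): not NE [P1→C gives 9>3; P3→Z gives 6>3]
(A,Q,Y): not NE [P1→D gives 7>3; P2→R gives 9>6; P3→Z gives 6>1]
(A,Q,Z): not NE [P2→P gives 9>8]
(A,R,X): not NE [P1→C gives 7>6; P2→Q gives 8>2; P3→Y gives 3>2]
(A,R,Y): not NE [P1→C gives 7>5]
(A,R,Z): not NE [P1→D gives 9>4; P2→P gives 9>8; P3→Y gives 3>2]
(B,P,X): not NE [P1→A gives 5>1; P2→Q gives 12>1]
(B,P,Y): not NE [P1→C gives 8>3; P2→Q gives 8>4; P3→X gives 9>7]
(B,P,Z): not NE [P1→D gives 8>3; P2→R gives 6>3; P3→X gives 9>0]
(B,Q,X): not NE [P1→C gives 9>2; P3→Y gives 7>1]
(B,Q,Y): not NE [P1→D gives 7>4]
(B,Q,Z): not NE [P1→A gives 9>4; P2→R gives 6>3; P3→Y gives 7>6]
(B,R,X): not NE [P2→Q gives 12>9]
(B,R,Y): not NE [P1→C gives 7>5; P2→Q gives 8>0]
(B,R,Z): not NE [P1→D gives 9>5]
(C,P,X): not NE [P1→A gives 5>1; P2→Q gives 9>8; P3→Y gives 6>5]
(C,P,Y): not NE [P2→R gives 7>5]
(C,P,Z): not NE [P1→D gives 8>3; P2→Q gives 1>0; P3→Y gives 6>2]
(C,Q,X): not NE [P3→Z gives 8>0]
(C,Q,Y): not NE [P1→D gives 7>5; P2→R gives 7>1; P3→Z gives 8>2]
(C,Q,Z): not NE [P1→A gives 9>0]
(C,R,X): not NE [P2→Q gives 9>5]
(C,R,Y): not NE [P3→X gives 4>0]
(C,R,Z): not NE [P1→D gives 9>6; P2→Q gives 1>0; P3→X gives 4>2]
(D,P,X): not NE [P1→A gives 5>1; P3→Y gives 6>3]
(D,P,Y): not NE [P1→C gives 8>7; P2→R gives 7>4]
(D,P,Z): not NE [P3→Y gives 6>2]
(D,Q,X): not NE [P1→C gives 9>7; P2→R gives 3>0; P3→Y gives 7>1]
(D,Q,Y): not NE [P2→R gives 7>1]
(D,Q,Z): not NE [P1→A gives 9>3; P2→P gives 2>0; P3→Y gives 7>5]
(D,R,X): not NE [P1→C gives 7>6; P3→Y gives 3>1]
(D,R,Y): not NE [P1→C gives 7>6]
(D,R,Z): not NE [P2→P gives 2>0; P3→Y gives 3>2]

PSNE = {(A,P,Z)}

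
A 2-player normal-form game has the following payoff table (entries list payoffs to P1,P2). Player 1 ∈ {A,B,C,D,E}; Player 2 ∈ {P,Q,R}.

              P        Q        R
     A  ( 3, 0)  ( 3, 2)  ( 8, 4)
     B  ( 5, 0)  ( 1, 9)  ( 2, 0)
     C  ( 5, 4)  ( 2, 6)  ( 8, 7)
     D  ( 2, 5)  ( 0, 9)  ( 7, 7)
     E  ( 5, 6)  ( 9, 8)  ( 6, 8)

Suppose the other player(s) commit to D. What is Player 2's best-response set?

P2 best: {Q}

u_2(P vs D) = 5
u_2(Q vs D) = 9
u_2(R vs D) = 7
max payoff 9 at {Q}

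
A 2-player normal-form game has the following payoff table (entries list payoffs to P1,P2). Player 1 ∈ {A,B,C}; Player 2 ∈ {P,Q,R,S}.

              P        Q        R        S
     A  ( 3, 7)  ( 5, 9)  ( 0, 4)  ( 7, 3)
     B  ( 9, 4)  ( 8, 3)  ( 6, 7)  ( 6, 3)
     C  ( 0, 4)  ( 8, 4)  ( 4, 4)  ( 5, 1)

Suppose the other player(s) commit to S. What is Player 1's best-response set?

u_1(A vs S) = 7
u_1(B vs S) = 6
u_1(C vs S) = 5
max payoff 7 at {A}

BR_1 = {A}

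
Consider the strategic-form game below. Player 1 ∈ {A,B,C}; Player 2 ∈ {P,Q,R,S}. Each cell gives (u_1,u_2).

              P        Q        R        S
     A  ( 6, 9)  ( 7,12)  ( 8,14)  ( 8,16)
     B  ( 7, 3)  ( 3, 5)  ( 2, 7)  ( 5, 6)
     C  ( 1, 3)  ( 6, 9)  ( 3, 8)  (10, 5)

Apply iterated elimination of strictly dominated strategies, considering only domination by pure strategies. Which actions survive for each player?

P2 drop P (Q beats it: A:12>9 B:5>3 C:9>3)
P1 drop B (A beats it: Q:7>3 R:8>2 S:8>5)
P1→{A,C} P2→{Q,R,S}

IESDS → P1:{A,C} P2:{Q,R,S}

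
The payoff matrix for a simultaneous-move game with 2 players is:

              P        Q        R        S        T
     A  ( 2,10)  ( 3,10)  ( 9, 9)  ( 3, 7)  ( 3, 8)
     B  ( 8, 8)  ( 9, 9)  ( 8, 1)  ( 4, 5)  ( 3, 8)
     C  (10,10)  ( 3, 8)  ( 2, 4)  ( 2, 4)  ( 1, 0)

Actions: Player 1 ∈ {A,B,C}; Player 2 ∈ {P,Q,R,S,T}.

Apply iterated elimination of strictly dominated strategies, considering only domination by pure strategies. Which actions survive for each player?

IESDS → P1:{B,C} P2:{P,Q}

P2 drop R (P beats it: A:10>9 B:8>1 C:10>4)
P2 drop S (P beats it: A:10>7 B:8>5 C:10>4)
P2 drop T (Q beats it: A:10>8 B:9>8 C:8>0)
P1 drop A (B beats it: P:8>2 Q:9>3)
P1→{B,C} P2→{P,Q}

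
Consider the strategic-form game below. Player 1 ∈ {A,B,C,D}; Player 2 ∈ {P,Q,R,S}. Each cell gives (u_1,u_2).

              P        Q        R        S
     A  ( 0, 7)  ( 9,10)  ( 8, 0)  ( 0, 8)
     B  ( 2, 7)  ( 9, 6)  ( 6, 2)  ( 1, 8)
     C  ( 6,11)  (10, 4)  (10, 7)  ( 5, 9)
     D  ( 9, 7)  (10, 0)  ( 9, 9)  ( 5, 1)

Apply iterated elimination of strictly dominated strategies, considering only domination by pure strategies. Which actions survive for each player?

IESDS → P1:{C,D} P2:{P,R}

P1 drop A (C beats it: P:6>0 Q:10>9 R:10>8 S:5>0)
P1 drop B (C beats it: P:6>2 Q:10>9 R:10>6 S:5>1)
P2 drop Q (P beats it: C:11>4 D:7>0)
P2 drop S (P beats it: C:11>9 D:7>1)
P1→{C,D} P2→{P,R}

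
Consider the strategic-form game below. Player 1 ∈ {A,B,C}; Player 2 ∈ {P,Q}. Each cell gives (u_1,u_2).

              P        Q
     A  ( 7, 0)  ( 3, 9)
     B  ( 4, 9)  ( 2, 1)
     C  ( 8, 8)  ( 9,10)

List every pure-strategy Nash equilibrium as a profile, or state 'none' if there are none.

(A,P): not NE [P1→C gives 8>7; P2→Q gives 9>0]
(A,Q): not NE [P1→C gives 9>3]
(B,P): not NE [P1→C gives 8>4]
(B,Q): not NE [P1→C gives 9>2; P2→P gives 9>1]
(C,P): not NE [P2→Q gives 10>8]
(C,Q): NE

PSNE = {(C,Q)}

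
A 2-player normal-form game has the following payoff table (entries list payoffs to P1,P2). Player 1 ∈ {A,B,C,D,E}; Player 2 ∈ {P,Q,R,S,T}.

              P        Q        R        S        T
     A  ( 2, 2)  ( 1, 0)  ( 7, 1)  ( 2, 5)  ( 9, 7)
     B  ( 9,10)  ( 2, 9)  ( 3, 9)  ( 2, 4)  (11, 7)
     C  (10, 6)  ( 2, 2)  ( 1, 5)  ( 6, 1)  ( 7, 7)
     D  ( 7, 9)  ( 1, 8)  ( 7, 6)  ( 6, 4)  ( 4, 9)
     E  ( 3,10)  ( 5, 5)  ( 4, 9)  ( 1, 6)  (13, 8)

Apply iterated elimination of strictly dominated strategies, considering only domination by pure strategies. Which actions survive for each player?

Remaining: P1:{B,C,E} P2:{P,T}

P2 drop Q (P beats it: A:2>0 B:10>9 C:6>2 D:9>8 E:10>5)
P2 drop R (P beats it: A:2>1 B:10>9 C:6>5 D:9>6 E:10>9)
P2 drop S (T beats it: A:7>5 B:7>4 C:7>1 D:9>4 E:8>6)
P1 drop A (B beats it: P:9>2 T:11>9)
P1 drop D (B beats it: P:9>7 T:11>4)
P1→{B,C,E} P2→{P,T}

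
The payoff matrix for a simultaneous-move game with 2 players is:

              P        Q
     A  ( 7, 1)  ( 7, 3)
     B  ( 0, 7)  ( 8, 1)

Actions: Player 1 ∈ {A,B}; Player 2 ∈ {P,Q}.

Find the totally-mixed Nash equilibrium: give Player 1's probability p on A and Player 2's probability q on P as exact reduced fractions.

P1 indiff ⇒ q·7+(1-q)·7 = q·0+(1-q)·8 ⇒ q(7) = (1-q)(1) ⇒ q = 1/8
P2 indiff ⇒ p·1+(1-p)·7 = p·3+(1-p)·1 ⇒ p(-2) = (1-p)(-6) ⇒ p = 3/4

p=3/4, q=1/8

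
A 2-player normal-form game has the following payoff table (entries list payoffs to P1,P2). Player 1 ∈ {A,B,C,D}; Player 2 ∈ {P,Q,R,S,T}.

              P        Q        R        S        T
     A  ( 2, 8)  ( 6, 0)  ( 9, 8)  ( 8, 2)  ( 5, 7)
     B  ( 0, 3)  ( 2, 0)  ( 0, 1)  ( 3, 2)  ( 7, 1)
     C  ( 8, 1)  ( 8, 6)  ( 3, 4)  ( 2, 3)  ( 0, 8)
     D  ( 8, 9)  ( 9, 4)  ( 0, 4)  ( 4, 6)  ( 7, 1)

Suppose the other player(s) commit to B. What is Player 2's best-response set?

argmax u_2 = {P}

u_2(P vs B) = 3
u_2(Q vs B) = 0
u_2(R vs B) = 1
u_2(S vs B) = 2
u_2(T vs B) = 1
max payoff 3 at {P}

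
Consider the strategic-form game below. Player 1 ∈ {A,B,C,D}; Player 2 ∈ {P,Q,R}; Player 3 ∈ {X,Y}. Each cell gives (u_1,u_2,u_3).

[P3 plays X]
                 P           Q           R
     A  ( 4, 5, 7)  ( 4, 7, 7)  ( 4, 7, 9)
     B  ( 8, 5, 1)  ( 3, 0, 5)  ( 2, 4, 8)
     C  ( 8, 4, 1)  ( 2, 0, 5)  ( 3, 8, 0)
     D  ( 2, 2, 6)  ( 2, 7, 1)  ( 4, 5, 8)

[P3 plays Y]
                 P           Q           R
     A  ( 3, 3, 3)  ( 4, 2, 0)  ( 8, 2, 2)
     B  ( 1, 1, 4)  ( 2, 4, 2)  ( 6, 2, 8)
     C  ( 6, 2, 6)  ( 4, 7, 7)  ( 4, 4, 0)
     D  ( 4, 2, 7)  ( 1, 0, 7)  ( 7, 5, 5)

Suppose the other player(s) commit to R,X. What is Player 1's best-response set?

u_1(A vs R,X) = 4
u_1(B vs R,X) = 2
u_1(C vs R,X) = 3
u_1(D vs R,X) = 4
max payoff 4 at {A,D}

P1 best: {A,D}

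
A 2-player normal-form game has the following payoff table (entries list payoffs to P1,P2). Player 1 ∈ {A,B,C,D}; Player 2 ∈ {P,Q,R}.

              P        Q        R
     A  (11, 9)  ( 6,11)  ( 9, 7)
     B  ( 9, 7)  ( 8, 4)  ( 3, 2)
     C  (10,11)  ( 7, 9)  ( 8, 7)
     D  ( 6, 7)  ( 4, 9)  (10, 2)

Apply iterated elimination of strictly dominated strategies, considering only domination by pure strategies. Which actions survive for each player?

Survivors P1:{A,B,C} P2:{P,Q}

P2 drop R (P beats it: A:9>7 B:7>2 C:11>7 D:7>2)
P1 drop D (A beats it: P:11>6 Q:6>4)
P1→{A,B,C} P2→{P,Q}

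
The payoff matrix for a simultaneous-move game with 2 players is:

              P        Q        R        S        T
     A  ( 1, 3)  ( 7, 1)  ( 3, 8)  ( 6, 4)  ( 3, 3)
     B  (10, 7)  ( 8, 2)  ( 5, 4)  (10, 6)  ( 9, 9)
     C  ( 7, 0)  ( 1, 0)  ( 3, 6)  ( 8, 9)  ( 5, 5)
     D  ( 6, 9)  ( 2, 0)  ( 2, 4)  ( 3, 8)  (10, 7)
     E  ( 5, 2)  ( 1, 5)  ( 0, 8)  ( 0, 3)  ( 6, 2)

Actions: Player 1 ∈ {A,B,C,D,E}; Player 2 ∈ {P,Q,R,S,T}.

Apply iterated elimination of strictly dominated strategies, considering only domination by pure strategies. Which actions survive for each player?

P1 drop A (B beats it: P:10>1 Q:8>7 R:5>3 S:10>6 T:9>3)
P1 drop C (B beats it: P:10>7 Q:8>1 R:5>3 S:10>8 T:9>5)
P1 drop E (B beats it: P:10>5 Q:8>1 R:5>0 S:10>0 T:9>6)
P2 drop Q (P beats it: B:7>2 D:9>0)
P2 drop R (P beats it: B:7>4 D:9>4)
P2 drop S (P beats it: B:7>6 D:9>8)
P1→{B,D} P2→{P,T}

Remaining: P1:{B,D} P2:{P,T}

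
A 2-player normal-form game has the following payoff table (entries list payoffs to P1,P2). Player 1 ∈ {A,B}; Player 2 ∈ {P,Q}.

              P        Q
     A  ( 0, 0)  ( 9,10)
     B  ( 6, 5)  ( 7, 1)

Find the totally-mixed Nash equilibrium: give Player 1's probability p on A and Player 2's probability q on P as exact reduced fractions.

P1 indiff ⇒ q·0+(1-q)·9 = q·6+(1-q)·7 ⇒ q(-6) = (1-q)(-2) ⇒ q = 1/4
P2 indiff ⇒ p·0+(1-p)·5 = p·10+(1-p)·1 ⇒ p(-10) = (1-p)(-4) ⇒ p = 2/7

p=2/7, q=1/4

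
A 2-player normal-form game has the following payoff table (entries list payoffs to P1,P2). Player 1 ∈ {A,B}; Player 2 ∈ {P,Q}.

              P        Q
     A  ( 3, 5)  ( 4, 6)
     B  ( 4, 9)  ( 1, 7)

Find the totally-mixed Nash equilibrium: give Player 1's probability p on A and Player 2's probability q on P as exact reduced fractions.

P1 mixes 2/3 on A; P2 mixes 3/4 on P

P1 indiff ⇒ q·3+(1-q)·4 = q·4+(1-q)·1 ⇒ q(-1) = (1-q)(-3) ⇒ q = 3/4
P2 indiff ⇒ p·5+(1-p)·9 = p·6+(1-p)·7 ⇒ p(-1) = (1-p)(-2) ⇒ p = 2/3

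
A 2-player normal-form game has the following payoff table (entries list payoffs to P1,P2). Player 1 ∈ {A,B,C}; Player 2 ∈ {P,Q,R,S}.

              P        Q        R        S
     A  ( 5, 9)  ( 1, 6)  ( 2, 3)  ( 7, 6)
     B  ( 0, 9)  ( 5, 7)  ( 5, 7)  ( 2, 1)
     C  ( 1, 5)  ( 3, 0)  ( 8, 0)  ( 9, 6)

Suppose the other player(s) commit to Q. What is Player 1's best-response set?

BR_1 = {B}

u_1(A vs Q) = 1
u_1(B vs Q) = 5
u_1(C vs Q) = 3
max payoff 5 at {B}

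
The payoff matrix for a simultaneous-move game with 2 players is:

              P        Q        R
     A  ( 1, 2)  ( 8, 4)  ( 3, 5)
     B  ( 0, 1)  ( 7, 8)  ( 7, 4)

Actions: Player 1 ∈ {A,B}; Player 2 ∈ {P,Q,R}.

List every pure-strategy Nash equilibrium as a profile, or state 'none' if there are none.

No pure NE.

(A,P): not NE [P2→R gives 5>2]
(A,Q): not NE [P2→R gives 5>4]
(A,R): not NE [P1→B gives 7>3]
(B,P): not NE [P1→A gives 1>0; P2→Q gives 8>1]
(B,Q): not NE [P1→A gives 8>7]
(B,R): not NE [P2→Q gives 8>4]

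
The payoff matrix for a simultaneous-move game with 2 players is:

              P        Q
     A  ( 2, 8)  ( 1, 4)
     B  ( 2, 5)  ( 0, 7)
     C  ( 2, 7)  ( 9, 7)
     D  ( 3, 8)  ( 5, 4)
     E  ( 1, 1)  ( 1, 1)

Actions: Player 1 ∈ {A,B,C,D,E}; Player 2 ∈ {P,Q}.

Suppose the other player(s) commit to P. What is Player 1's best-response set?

BR_1 = {D}

u_1(A vs P) = 2
u_1(B vs P) = 2
u_1(C vs P) = 2
u_1(D vs P) = 3
u_1(E vs P) = 1
max payoff 3 at {D}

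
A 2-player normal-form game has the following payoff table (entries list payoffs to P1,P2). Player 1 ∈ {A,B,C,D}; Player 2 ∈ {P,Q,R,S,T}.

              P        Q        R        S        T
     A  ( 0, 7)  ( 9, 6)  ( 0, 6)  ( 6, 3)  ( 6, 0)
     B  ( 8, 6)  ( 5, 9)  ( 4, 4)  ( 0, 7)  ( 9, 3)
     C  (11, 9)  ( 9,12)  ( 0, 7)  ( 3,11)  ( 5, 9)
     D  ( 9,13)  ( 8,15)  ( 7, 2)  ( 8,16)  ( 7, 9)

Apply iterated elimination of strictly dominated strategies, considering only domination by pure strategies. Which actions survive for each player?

Remaining: P1:{A,C,D} P2:{P,Q,S}

P2 drop R (P beats it: A:7>6 B:6>4 C:9>7 D:13>2)
P2 drop T (Q beats it: A:6>0 B:9>3 C:12>9 D:15>9)
P1 drop B (C beats it: P:11>8 Q:9>5 S:3>0)
P1→{A,C,D} P2→{P,Q,S}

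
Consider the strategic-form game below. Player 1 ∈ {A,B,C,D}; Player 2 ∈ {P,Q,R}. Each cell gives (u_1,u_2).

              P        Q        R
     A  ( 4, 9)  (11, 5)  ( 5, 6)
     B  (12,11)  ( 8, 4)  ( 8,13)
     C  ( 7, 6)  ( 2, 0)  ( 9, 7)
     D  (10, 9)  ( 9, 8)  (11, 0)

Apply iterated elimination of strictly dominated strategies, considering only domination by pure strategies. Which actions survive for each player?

P1 drop C (D beats it: P:10>7 Q:9>2 R:11>9)
P2 drop Q (P beats it: A:9>5 B:11>4 D:9>8)
P1 drop A (B beats it: P:12>4 R:8>5)
P1→{B,D} P2→{P,R}

IESDS → P1:{B,D} P2:{P,R}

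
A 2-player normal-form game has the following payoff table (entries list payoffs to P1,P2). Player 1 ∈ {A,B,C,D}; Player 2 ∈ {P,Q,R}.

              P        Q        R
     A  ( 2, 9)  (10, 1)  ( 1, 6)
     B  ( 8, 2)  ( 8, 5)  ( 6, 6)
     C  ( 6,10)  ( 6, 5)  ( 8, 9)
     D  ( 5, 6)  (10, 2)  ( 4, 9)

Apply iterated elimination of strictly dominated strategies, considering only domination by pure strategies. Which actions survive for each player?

P2 drop Q (R beats it: A:6>1 B:6>5 C:9>5 D:9>2)
P1 drop A (B beats it: P:8>2 R:6>1)
P1 drop D (B beats it: P:8>5 R:6>4)
P1→{B,C} P2→{P,R}

Remaining: P1:{B,C} P2:{P,R}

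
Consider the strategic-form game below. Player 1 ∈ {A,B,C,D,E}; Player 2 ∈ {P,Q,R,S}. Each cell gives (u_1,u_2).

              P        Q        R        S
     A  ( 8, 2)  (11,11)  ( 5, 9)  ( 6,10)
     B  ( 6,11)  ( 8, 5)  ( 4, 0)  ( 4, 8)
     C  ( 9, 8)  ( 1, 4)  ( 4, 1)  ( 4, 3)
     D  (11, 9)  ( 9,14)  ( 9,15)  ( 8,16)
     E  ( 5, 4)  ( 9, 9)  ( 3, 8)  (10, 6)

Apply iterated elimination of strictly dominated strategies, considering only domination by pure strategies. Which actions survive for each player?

IESDS → P1:{A,D,E} P2:{Q,R,S}

P1 drop B (A beats it: P:8>6 Q:11>8 R:5>4 S:6>4)
P1 drop C (D beats it: P:11>9 Q:9>1 R:9>4 S:8>4)
P2 drop P (Q beats it: A:11>2 D:14>9 E:9>4)
P1→{A,D,E} P2→{Q,R,S}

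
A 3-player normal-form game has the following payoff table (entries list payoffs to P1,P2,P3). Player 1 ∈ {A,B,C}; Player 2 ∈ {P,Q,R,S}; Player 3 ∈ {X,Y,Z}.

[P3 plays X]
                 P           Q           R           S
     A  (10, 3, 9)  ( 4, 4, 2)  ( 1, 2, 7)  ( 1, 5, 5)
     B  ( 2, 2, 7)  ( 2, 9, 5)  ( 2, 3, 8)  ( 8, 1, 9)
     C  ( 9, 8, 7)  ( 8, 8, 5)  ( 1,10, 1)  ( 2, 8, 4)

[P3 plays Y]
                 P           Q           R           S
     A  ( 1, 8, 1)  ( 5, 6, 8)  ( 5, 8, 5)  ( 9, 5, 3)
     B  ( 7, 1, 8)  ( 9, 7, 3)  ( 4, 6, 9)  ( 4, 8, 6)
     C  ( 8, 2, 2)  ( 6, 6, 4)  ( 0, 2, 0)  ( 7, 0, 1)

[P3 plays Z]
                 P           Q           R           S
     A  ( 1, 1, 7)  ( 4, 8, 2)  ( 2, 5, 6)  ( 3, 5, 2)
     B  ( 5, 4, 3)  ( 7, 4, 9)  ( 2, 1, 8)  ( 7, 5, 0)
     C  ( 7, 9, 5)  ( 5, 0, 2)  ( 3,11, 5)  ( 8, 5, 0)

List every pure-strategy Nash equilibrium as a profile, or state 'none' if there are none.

(A,P,X): not NE [P2→S gives 5>3]
(A,P,Y): not NE [P1→C gives 8>1; P3→X gives 9>1]
(A,P,Z): not NE [P1→C gives 7>1; P2→Q gives 8>1; P3→X gives 9>7]
(A,Q,X): not NE [P1→C gives 8>4; P2→S gives 5>4; P3→Y gives 8>2]
(A,Q,Y): not NE [P1→B gives 9>5; P2→R gives 8>6]
(A,Q,Z): not NE [P1→B gives 7>4; P3→Y gives 8>2]
(A,R,X): not NE [P1→B gives 2>1; P2→S gives 5>2]
(A,R,Y): not NE [P3→X gives 7>5]
(A,R,Z): not NE [P1→C gives 3>2; P2→Q gives 8>5; P3→X gives 7>6]
(A,S,X): not NE [P1→B gives 8>1]
(A,S,Y): not NE [P2→R gives 8>5; P3→X gives 5>3]
(A,S,Z): not NE [P1→C gives 8>3; P2→Q gives 8>5; P3→X gives 5>2]
(B,P,X): not NE [P1→A gives 10>2; P2→Q gives 9>2; P3→Y gives 8>7]
(B,P,Y): not NE [P1→C gives 8>7; P2→S gives 8>1]
(B,P,Z): not NE [P1→C gives 7>5; P2→S gives 5>4; P3→Y gives 8>3]
(B,Q,X): not NE [P1→C gives 8>2; P3→Z gives 9>5]
(B,Q,Y): not NE [P2→S gives 8>7; P3→Z gives 9>3]
(B,Q,Z): not NE [P2→S gives 5>4]
(B,R,X): not NE [P2→Q gives 9>3; P3→Y gives 9>8]
(B,R,Y): not NE [P1→A gives 5>4; P2→S gives 8>6]
(B,R,Z): not NE [P1→C gives 3>2; P2→S gives 5>1; P3→Y gives 9>8]
(B,S,X): not NE [P2→Q gives 9>1]
(B,S,Y): not NE [P1→A gives 9>4; P3→X gives 9>6]
(B,S,Z): not NE [P1→C gives 8>7; P3→X gives 9>0]
(C,P,X): not NE [P1→A gives 10>9; P2→R gives 10>8]
(C,P,Y): not NE [P2→Q gives 6>2; P3→X gives 7>2]
(C,P,Z): not NE [P2→R gives 11>9; P3→X gives 7>5]
(C,Q,X): not NE [P2→R gives 10>8]
(C,Q,Y): not NE [P1→B gives 9>6; P3→X gives 5>4]
(C,Q,Z): not NE [P1→B gives 7>5; P2→R gives 11>0; P3→X gives 5>2]
(C,R,X): not NE [P1→B gives 2>1; P3→Z gives 5>1]
(C,R,Y): not NE [P1→A gives 5>0; P2→Q gives 6>2; P3→Z gives 5>0]
(C,R,Z): NE
(C,S,X): not NE [P1→B gives 8>2; P2→R gives 10>8]
(C,S,Y): not NE [P1→A gives 9>7; P2→Q gives 6>0; P3→X gives 4>1]
(C,S,Z): not NE [P2→R gives 11>5; P3→X gives 4>0]

NE set: (C,R,Z)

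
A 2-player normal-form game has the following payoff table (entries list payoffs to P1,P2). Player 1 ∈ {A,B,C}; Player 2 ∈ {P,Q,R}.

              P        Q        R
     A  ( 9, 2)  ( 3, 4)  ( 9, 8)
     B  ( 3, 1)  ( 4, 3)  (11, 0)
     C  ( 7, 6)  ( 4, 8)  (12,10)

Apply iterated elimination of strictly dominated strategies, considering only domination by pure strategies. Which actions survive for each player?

Remaining: P1:{B,C} P2:{Q,R}

P2 drop P (Q beats it: A:4>2 B:3>1 C:8>6)
P1 drop A (B beats it: Q:4>3 R:11>9)
P1→{B,C} P2→{Q,R}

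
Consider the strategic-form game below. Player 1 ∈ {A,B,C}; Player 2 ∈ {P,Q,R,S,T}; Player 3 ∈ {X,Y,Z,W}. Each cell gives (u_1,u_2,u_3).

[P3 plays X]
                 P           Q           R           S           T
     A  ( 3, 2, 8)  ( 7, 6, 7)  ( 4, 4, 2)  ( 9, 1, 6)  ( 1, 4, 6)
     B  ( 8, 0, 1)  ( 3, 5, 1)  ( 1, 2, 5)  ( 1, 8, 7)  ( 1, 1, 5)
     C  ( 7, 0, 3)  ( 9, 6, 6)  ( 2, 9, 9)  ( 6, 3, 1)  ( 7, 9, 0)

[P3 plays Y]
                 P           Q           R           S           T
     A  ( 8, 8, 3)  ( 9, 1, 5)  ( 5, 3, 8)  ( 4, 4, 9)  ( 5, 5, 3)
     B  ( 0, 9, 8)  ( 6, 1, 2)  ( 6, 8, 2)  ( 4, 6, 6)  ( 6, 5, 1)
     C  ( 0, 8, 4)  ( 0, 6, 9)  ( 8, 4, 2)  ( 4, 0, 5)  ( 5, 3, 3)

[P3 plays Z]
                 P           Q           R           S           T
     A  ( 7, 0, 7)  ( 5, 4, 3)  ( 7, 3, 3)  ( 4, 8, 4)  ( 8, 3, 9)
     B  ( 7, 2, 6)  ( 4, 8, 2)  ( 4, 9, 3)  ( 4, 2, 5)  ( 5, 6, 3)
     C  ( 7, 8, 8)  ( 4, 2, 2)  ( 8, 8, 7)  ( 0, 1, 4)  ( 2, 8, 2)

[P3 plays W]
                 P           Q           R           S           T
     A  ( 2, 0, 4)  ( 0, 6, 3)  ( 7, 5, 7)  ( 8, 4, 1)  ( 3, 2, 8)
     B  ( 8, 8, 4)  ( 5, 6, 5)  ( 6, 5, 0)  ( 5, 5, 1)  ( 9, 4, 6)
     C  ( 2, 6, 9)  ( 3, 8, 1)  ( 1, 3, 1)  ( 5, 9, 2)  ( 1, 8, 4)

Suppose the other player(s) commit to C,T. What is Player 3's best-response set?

u_3(X vs C,T) = 0
u_3(Y vs C,T) = 3
u_3(Z vs C,T) = 2
u_3(W vs C,T) = 4
max payoff 4 at {W}

BR_3 = {W}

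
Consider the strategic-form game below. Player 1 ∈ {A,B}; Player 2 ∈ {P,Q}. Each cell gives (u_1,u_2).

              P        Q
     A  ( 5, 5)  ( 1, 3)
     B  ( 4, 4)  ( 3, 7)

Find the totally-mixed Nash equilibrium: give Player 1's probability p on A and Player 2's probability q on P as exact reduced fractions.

(p,q) = (3/5, 2/3)

P1 indiff ⇒ q·5+(1-q)·1 = q·4+(1-q)·3 ⇒ q(1) = (1-q)(2) ⇒ q = 2/3
P2 indiff ⇒ p·5+(1-p)·4 = p·3+(1-p)·7 ⇒ p(2) = (1-p)(3) ⇒ p = 3/5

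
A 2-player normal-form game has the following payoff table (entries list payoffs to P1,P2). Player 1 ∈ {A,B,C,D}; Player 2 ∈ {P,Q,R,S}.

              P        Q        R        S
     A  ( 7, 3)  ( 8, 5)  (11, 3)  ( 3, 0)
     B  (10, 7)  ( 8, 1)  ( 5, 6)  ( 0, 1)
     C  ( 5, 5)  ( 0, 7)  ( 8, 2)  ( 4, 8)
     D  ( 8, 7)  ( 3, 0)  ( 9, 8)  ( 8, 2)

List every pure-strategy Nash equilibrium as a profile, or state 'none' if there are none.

(A,P): not NE [P1→B gives 10>7; P2→Q gives 5>3]
(A,Q): NE
(A,R): not NE [P2→Q gives 5>3]
(A,S): not NE [P1→D gives 8>3; P2→Q gives 5>0]
(B,P): NE
(B,Q): not NE [P2→P gives 7>1]
(B,R): not NE [P1→A gives 11>5; P2→P gives 7>6]
(B,S): not NE [P1→D gives 8>0; P2→P gives 7>1]
(C,P): not NE [P1→B gives 10>5; P2→S gives 8>5]
(C,Q): not NE [P1→B gives 8>0; P2→S gives 8>7]
(C,R): not NE [P1→A gives 11>8; P2→S gives 8>2]
(C,S): not NE [P1→D gives 8>4]
(D,P): not NE [P1→B gives 10>8; P2→R gives 8>7]
(D,Q): not NE [P1→B gives 8>3; P2→R gives 8>0]
(D,R): not NE [P1→A gives 11>9]
(D,S): not NE [P2→R gives 8>2]

Nash profiles: (A,Q), (B,P)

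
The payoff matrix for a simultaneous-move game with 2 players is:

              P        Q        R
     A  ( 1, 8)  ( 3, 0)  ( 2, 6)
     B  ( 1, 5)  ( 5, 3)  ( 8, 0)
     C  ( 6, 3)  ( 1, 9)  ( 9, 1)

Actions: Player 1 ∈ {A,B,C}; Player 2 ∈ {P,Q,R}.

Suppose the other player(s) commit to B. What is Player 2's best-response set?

P2 best: {P}

u_2(P vs B) = 5
u_2(Q vs B) = 3
u_2(R vs B) = 0
max payoff 5 at {P}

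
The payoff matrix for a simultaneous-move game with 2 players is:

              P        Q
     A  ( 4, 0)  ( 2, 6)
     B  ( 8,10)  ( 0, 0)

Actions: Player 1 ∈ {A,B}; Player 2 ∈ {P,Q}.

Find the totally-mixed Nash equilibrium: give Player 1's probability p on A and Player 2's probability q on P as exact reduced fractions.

(p,q) = (5/8, 1/3)

P1 indiff ⇒ q·4+(1-q)·2 = q·8+(1-q)·0 ⇒ q(-4) = (1-q)(-2) ⇒ q = 1/3
P2 indiff ⇒ p·0+(1-p)·10 = p·6+(1-p)·0 ⇒ p(-6) = (1-p)(-10) ⇒ p = 5/8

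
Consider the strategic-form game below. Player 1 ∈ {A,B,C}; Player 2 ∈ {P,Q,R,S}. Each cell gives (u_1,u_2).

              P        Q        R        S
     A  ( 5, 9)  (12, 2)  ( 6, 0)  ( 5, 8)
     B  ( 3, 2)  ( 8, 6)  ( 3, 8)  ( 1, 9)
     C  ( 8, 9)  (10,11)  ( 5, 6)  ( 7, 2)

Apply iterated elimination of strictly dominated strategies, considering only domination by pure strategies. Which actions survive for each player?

Remaining: P1:{A,C} P2:{P,Q}

P1 drop B (A beats it: P:5>3 Q:12>8 R:6>3 S:5>1)
P2 drop R (P beats it: A:9>0 C:9>6)
P2 drop S (P beats it: A:9>8 C:9>2)
P1→{A,C} P2→{P,Q}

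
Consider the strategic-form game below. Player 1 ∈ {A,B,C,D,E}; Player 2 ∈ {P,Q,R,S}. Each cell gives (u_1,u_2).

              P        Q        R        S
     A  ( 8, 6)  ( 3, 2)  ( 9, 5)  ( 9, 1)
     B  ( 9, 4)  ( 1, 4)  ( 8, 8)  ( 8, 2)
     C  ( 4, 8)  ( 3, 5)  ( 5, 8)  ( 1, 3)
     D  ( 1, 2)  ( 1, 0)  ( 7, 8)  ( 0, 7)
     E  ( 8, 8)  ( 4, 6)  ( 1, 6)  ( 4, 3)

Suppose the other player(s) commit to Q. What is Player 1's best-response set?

u_1(A vs Q) = 3
u_1(B vs Q) = 1
u_1(C vs Q) = 3
u_1(D vs Q) = 1
u_1(E vs Q) = 4
max payoff 4 at {E}

argmax u_1 = {E}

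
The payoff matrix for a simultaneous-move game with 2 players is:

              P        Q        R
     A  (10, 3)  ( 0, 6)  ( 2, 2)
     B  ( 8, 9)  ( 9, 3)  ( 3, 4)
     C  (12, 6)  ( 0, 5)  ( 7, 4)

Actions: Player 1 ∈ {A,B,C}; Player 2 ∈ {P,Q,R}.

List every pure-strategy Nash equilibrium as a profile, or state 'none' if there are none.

(A,P): not NE [P1→C gives 12>10; P2→Q gives 6>3]
(A,Q): not NE [P1→B gives 9>0]
(A,R): not NE [P1→C gives 7>2; P2→Q gives 6>2]
(B,P): not NE [P1→C gives 12>8]
(B,Q): not NE [P2→P gives 9>3]
(B,R): not NE [P1→C gives 7>3; P2→P gives 9>4]
(C,P): NE
(C,Q): not NE [P1→B gives 9>0; P2→P gives 6>5]
(C,R): not NE [P2→P gives 6>4]

Nash profiles: (C,P)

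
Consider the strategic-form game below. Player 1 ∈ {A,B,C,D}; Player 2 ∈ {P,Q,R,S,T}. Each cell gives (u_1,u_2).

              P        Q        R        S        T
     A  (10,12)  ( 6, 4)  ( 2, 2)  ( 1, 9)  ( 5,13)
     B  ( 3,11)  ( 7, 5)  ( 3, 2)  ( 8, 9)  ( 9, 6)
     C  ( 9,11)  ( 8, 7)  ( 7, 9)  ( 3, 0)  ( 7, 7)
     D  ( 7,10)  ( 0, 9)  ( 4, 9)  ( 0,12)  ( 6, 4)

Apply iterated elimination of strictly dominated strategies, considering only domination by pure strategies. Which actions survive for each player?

P1 drop D (C beats it: P:9>7 Q:8>0 R:7>4 S:3>0 T:7>6)
P2 drop Q (P beats it: A:12>4 B:11>5 C:11>7)
P2 drop R (P beats it: A:12>2 B:11>2 C:11>9)
P2 drop S (P beats it: A:12>9 B:11>9 C:11>0)
P1→{A,B,C} P2→{P,T}

Remaining: P1:{A,B,C} P2:{P,T}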